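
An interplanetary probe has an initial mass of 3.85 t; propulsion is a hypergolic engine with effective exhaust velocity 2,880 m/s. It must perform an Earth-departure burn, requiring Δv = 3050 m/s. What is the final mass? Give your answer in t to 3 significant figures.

m₀/m_f = exp(Δv / v_e) = exp(3050 / 2880.0) = exp(1.0590) = 2.8836.
m_f = m₀ / 2.8836 = 3.85 / 2.8836 = 1.33514 t.

final mass ≈ 1.34 t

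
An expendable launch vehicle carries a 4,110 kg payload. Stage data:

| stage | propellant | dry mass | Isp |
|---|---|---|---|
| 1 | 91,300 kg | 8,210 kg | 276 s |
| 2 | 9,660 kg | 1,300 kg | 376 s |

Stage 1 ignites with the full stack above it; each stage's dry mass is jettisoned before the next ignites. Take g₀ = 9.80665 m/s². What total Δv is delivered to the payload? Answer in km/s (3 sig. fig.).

Δv ≈ 8.09 km/s

Ignition mass of stage 1 = 91,300+8,210 + 9,660+1,300 + 4,110 = 114,580 kg.
Stage 1: m₀ = 114,580 kg, m_f = 114,580 − 91,300 = 23,280 kg; Δv = 276×9.80665×ln(4.922) = 2706.6×1.5937 ≈ 4314 m/s.
Stage 2: m₀ = 15,070 kg, m_f = 15,070 − 9,660 = 5,410 kg; Δv = 376×9.80665×ln(2.786) = 3687.3×1.0245 ≈ 3777 m/s.
Total Δv = 4314 + 3777 = 8091 m/s.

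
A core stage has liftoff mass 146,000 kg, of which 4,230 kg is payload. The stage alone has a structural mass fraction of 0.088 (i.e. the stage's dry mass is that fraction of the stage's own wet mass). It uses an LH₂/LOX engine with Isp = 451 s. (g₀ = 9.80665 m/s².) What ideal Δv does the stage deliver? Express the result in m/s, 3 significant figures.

Δv ≈ 9590 m/s

Stage wet mass = m₀ − payload = 146,000 − 4,230 = 141,770 kg.
Stage dry mass = ε × stage wet mass = 0.088 × 141,770 = 12,475.8 kg.
Burnout mass m_f = stage dry + payload = 12,475.8 + 4,230 = 16,705.8 kg.
v_e = Isp · g₀ = 451 × 9.80665 = 4422.8 m/s.
Using Δv = v_e ln(m₀/m_f): Δv = v_e · ln(146,000/16,705.8) = 4422.8 × ln(8.739) = 4422.8 × 2.1679 ≈ 9588 m/s.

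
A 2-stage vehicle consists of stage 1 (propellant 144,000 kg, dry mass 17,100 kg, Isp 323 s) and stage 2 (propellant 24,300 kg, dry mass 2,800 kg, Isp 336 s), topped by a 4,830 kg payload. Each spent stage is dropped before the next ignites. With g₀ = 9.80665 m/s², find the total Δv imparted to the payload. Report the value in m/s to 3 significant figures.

Δv ≈ 9060 m/s

Ignition mass of stage 1 = 144,000+17,100 + 24,300+2,800 + 4,830 = 193,030 kg.
Stage 1: m₀ = 193,030 kg, m_f = 193,030 − 144,000 = 49,030 kg; Δv = 323×9.80665×ln(3.937) = 3167.5×1.3704 ≈ 4341 m/s.
Stage 2: m₀ = 31,930 kg, m_f = 31,930 − 24,300 = 7,630 kg; Δv = 336×9.80665×ln(4.185) = 3295.0×1.4315 ≈ 4717 m/s.
Total Δv = 4341 + 4717 = 9058 m/s.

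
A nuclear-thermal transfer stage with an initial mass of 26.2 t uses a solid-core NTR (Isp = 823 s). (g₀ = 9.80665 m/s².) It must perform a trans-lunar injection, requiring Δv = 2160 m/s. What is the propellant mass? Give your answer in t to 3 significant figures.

v_e = Isp · g₀ = 823 × 9.80665 = 8070.9 m/s.
m₀/m_f = exp(Δv / v_e) = exp(2160 / 8070.9) = exp(0.2676) = 1.3069.
m_f = 26.2 / 1.3069 = 20.0474 t, so propellant = m₀ − m_f = 26.2 − 20.0474 = 6.1526 t.

propellant mass ≈ 6.15 t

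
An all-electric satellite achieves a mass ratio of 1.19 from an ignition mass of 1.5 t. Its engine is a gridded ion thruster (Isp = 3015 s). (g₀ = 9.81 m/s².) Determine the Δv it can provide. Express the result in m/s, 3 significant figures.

Δv ≈ 5150 m/s

v_e = Isp · g₀ = 3015 × 9.81 = 29577.2 m/s.
Δv = v_e · ln(1.19) = 29577.2 × 0.1740 ≈ 5145.0 m/s.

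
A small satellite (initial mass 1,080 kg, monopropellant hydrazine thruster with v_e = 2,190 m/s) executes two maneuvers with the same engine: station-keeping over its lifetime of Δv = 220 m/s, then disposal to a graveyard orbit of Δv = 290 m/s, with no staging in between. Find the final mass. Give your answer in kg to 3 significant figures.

final mass ≈ 856 kg

After the first burn: m = 1080 × exp(−220/2190.0) = 1080 × 0.90442 = 976.774 kg.
After the second burn: m = 976.774 × exp(−290/2190.0) = 976.774 × 0.87597 = 855.625 kg.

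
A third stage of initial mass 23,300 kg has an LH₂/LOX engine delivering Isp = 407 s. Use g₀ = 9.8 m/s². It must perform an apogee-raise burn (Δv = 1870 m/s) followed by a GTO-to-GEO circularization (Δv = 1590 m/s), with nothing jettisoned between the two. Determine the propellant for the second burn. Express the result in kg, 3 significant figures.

v_e = Isp · g₀ = 407 × 9.8 = 3988.6 m/s.
After the first burn: m = 23300 × exp(−1870/3988.6) = 23300 × 0.62573 = 14,579.5 kg.
After the second burn: m = 14,579.5 × exp(−1590/3988.6) = 14,579.5 × 0.67123 = 9,786.2 kg.
Second-burn propellant = 14,579.5 − 9,786.2 = 4,793.3 kg.

propellant for the second burn ≈ 4790 kg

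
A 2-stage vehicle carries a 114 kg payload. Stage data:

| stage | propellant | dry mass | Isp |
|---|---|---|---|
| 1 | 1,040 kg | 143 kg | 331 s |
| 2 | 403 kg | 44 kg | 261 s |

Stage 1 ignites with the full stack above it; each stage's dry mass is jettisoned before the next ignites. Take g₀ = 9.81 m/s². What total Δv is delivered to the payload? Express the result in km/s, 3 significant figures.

Δv ≈ 6.19 km/s

Ignition mass of stage 1 = 1,040+143 + 403+44 + 114 = 1,744 kg.
Stage 1: m₀ = 1,744 kg, m_f = 1,744 − 1,040 = 704 kg; Δv = 331×9.81×ln(2.477) = 3247.1×0.9072 ≈ 2946 m/s.
Stage 2: m₀ = 561 kg, m_f = 561 − 403 = 158 kg; Δv = 261×9.81×ln(3.551) = 2560.4×1.2671 ≈ 3244 m/s.
Total Δv = 2946 + 3244 = 6190 m/s.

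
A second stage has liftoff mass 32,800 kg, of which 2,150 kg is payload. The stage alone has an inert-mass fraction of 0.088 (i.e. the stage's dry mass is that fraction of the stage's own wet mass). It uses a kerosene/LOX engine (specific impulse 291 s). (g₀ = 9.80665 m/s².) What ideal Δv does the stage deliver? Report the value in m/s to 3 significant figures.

Δv ≈ 5460 m/s

Stage wet mass = m₀ − payload = 32,800 − 2,150 = 30,650 kg.
Stage dry mass = ε × stage wet mass = 0.088 × 30,650 = 2,697.2 kg.
Burnout mass m_f = stage dry + payload = 2,697.2 + 2,150 = 4,847.2 kg.
v_e = Isp · g₀ = 291 × 9.80665 = 2853.7 m/s.
Δv = v_e · ln(32,800/4,847.2) = 2853.7 × ln(6.767) = 2853.7 × 1.9120 ≈ 5456 m/s.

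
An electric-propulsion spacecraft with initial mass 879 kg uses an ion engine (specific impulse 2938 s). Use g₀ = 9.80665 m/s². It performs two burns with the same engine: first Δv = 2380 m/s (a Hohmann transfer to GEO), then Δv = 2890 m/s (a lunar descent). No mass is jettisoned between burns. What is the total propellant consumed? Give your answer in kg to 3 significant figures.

v_e = Isp · g₀ = 2938 × 9.80665 = 28811.9 m/s.
After the first burn: m = 879 × exp(−2380/28811.9) = 879 × 0.92072 = 809.313 kg.
After the second burn: m = 809.313 × exp(−2890/28811.9) = 809.313 × 0.90456 = 732.072 kg.
Total propellant = m₀ − m_final = 879 − 732.072 = 146.928 kg.

total propellant consumed ≈ 147 kg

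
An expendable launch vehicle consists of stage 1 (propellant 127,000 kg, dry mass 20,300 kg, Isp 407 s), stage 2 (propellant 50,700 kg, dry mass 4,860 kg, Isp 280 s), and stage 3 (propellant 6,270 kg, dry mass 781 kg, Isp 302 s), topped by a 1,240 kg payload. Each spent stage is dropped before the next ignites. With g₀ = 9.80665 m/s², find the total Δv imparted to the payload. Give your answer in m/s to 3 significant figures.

Ignition mass of stage 1 = 127,000+20,300 + 50,700+4,860 + 6,270+781 + 1,240 = 211,151 kg.
Stage 1: m₀ = 211,151 kg, m_f = 211,151 − 127,000 = 84,151 kg; Δv = 407×9.80665×ln(2.509) = 3991.3×0.9200 ≈ 3672 m/s.
Stage 2: m₀ = 63,851 kg, m_f = 63,851 − 50,700 = 13,151 kg; Δv = 280×9.80665×ln(4.855) = 2745.9×1.5801 ≈ 4339 m/s.
Stage 3: m₀ = 8,291 kg, m_f = 8,291 − 6,270 = 2,021 kg; Δv = 302×9.80665×ln(4.102) = 2961.6×1.4116 ≈ 4181 m/s.
Total Δv = 3672 + 4339 + 4181 = 12192 m/s.

Δv ≈ 12200 m/s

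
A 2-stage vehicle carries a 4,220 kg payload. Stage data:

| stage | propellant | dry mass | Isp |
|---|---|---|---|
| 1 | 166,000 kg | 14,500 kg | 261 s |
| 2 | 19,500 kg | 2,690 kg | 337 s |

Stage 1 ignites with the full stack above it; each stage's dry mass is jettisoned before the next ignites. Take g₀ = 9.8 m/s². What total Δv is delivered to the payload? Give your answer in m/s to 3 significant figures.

Ignition mass of stage 1 = 166,000+14,500 + 19,500+2,690 + 4,220 = 206,910 kg.
Stage 1: m₀ = 206,910 kg, m_f = 206,910 − 166,000 = 40,910 kg; Δv = 261×9.8×ln(5.058) = 2557.8×1.6209 ≈ 4146 m/s.
Stage 2: m₀ = 26,410 kg, m_f = 26,410 − 19,500 = 6,910 kg; Δv = 337×9.8×ln(3.822) = 3302.6×1.3408 ≈ 4428 m/s.
Total Δv = 4146 + 4428 = 8574 m/s.

Δv ≈ 8570 m/s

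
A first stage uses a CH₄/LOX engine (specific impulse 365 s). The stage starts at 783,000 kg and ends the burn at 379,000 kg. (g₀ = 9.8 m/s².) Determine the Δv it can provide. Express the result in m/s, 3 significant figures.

v_e = Isp · g₀ = 365 × 9.8 = 3577.0 m/s.
Using Δv = v_e ln(m₀/m_f): Δv = v_e · ln(m₀/m_f) = 3577.0 × ln(2.066) = 3577.0 × 0.7256 ≈ 2595.5 m/s.

Δv ≈ 2600 m/s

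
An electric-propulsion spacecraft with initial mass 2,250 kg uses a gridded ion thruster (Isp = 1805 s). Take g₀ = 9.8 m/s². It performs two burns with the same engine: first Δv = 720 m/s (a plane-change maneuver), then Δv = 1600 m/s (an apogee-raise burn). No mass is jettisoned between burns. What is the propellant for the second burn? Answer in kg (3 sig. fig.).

v_e = Isp · g₀ = 1805 × 9.8 = 17689.0 m/s.
After the first burn: m = 2250 × exp(−720/17689.0) = 2250 × 0.96011 = 2,160.25 kg.
After the second burn: m = 2,160.25 × exp(−1600/17689.0) = 2,160.25 × 0.91352 = 1,973.43 kg.
Second-burn propellant = 2,160.25 − 1,973.43 = 186.82 kg.

propellant for the second burn ≈ 187 kg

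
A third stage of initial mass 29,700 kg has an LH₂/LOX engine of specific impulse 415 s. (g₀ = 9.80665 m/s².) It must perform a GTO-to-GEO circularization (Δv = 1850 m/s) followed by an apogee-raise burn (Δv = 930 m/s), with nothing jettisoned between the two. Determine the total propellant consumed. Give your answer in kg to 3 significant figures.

v_e = Isp · g₀ = 415 × 9.80665 = 4069.8 m/s.
After the first burn: m = 29700 × exp(−1850/4069.8) = 29700 × 0.63472 = 18,851.2 kg.
After the second burn: m = 18,851.2 × exp(−930/4069.8) = 18,851.2 × 0.79571 = 15,000.1 kg.
Total propellant = m₀ − m_final = 29700 − 15,000.1 = 14,699.9 kg.

total propellant consumed ≈ 14700 kg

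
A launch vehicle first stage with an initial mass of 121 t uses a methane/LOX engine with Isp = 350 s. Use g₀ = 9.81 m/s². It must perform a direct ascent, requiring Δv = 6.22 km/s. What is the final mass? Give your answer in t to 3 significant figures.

v_e = Isp · g₀ = 350 × 9.81 = 3433.5 m/s.
m₀/m_f = exp(Δv / v_e) = exp(6220 / 3433.5) = exp(1.8116) = 6.1200.
m_f = m₀ / 6.1200 = 121 / 6.1200 = 19.7712 t.

final mass ≈ 19.8 t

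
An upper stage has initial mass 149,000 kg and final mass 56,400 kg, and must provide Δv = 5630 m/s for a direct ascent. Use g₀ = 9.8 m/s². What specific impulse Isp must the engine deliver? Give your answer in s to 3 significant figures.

Isp ≈ 591 s

ln(m₀/m_f) = ln(149000/56400) = ln(2.642) = 0.9715.
By the Tsiolkovsky rocket equation, v_e = Δv / ln(m₀/m_f) = 5630 / 0.9715 = 5795.3 m/s.
Isp = v_e / g₀ = 5795.3 / 9.8 = 591.4 s.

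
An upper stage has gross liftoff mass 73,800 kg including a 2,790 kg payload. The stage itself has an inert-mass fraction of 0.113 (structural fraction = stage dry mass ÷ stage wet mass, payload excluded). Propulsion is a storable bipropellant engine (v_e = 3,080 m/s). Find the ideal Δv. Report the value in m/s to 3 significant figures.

Δv ≈ 5920 m/s

Stage wet mass = m₀ − payload = 73,800 − 2,790 = 71,010 kg.
Stage dry mass = ε × stage wet mass = 0.113 × 71,010 = 8,024.13 kg.
Burnout mass m_f = stage dry + payload = 8,024.13 + 2,790 = 10,814.13 kg.
Rocket equation: Δv = v_e · ln(73,800/10,814.13) = 3080.0 × ln(6.824) = 3080.0 × 1.9205 ≈ 5915 m/s.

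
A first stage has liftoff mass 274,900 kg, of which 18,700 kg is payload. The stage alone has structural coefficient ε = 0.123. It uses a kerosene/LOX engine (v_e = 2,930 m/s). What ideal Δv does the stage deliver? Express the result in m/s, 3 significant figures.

Δv ≈ 4980 m/s

Stage wet mass = m₀ − payload = 274,900 − 18,700 = 256,200 kg.
Stage dry mass = ε × stage wet mass = 0.123 × 256,200 = 31,512.6 kg.
Burnout mass m_f = stage dry + payload = 31,512.6 + 18,700 = 50,212.6 kg.
Δv = v_e · ln(274,900/50,212.6) = 2930.0 × ln(5.475) = 2930.0 × 1.7001 ≈ 4981 m/s.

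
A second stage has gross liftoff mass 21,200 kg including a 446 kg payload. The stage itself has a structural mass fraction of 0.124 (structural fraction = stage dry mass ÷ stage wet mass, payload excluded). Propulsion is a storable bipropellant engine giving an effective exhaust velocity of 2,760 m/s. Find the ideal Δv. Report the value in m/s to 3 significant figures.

Stage wet mass = m₀ − payload = 21,200 − 446 = 20,754 kg.
Stage dry mass = ε × stage wet mass = 0.124 × 20,754 = 2,573.5 kg.
Burnout mass m_f = stage dry + payload = 2,573.5 + 446 = 3,019.5 kg.
From the ideal rocket equation, Δv = v_e · ln(21,200/3,019.5) = 2760.0 × ln(7.021) = 2760.0 × 1.9489 ≈ 5379 m/s.

Δv ≈ 5380 m/s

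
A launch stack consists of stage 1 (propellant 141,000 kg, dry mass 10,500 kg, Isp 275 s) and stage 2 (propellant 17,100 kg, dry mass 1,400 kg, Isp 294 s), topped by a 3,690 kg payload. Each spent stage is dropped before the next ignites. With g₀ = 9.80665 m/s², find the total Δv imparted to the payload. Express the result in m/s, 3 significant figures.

Ignition mass of stage 1 = 141,000+10,500 + 17,100+1,400 + 3,690 = 173,690 kg.
Stage 1: m₀ = 173,690 kg, m_f = 173,690 − 141,000 = 32,690 kg; Δv = 275×9.80665×ln(5.313) = 2696.8×1.6702 ≈ 4504 m/s.
Stage 2: m₀ = 22,190 kg, m_f = 22,190 − 17,100 = 5,090 kg; Δv = 294×9.80665×ln(4.36) = 2883.2×1.4724 ≈ 4245 m/s.
Total Δv = 4504 + 4245 = 8749 m/s.

Δv ≈ 8750 m/s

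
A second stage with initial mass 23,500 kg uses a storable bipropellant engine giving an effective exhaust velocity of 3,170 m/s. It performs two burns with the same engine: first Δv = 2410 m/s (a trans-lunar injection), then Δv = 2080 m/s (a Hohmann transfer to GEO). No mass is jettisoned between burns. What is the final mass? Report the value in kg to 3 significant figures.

After the first burn: m = 23500 × exp(−2410/3170.0) = 23500 × 0.46755 = 10,987.4 kg.
After the second burn: m = 10,987.4 × exp(−2080/3170.0) = 10,987.4 × 0.51884 = 5,700.7 kg.

final mass ≈ 5700 kg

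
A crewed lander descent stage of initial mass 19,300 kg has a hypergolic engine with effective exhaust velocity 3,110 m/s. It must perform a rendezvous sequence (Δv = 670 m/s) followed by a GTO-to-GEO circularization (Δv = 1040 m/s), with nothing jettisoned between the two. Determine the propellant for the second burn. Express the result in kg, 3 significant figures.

After the first burn: m = 19300 × exp(−670/3110.0) = 19300 × 0.80619 = 15,559.5 kg.
After the second burn: m = 15,559.5 × exp(−1040/3110.0) = 15,559.5 × 0.71576 = 11,136.9 kg.
Second-burn propellant = 15,559.5 − 11,136.9 = 4,422.6 kg.

propellant for the second burn ≈ 4420 kg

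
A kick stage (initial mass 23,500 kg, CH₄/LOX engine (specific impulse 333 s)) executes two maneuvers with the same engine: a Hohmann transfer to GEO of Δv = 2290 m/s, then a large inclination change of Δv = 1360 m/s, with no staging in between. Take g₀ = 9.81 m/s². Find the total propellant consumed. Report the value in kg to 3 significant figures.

total propellant consumed ≈ 15800 kg

v_e = Isp · g₀ = 333 × 9.81 = 3266.7 m/s.
After the first burn: m = 23500 × exp(−2290/3266.7) = 23500 × 0.49609 = 11,658.1 kg.
After the second burn: m = 11,658.1 × exp(−1360/3266.7) = 11,658.1 × 0.65947 = 7,688.17 kg.
Total propellant = m₀ − m_final = 23500 − 7,688.17 = 15,811.83 kg.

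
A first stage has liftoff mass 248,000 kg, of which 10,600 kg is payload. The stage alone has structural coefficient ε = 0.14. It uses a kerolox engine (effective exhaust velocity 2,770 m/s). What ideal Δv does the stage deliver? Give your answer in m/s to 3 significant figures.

Stage wet mass = m₀ − payload = 248,000 − 10,600 = 237,400 kg.
Stage dry mass = ε × stage wet mass = 0.14 × 237,400 = 33,236 kg.
Burnout mass m_f = stage dry + payload = 33,236 + 10,600 = 43,836 kg.
From the ideal rocket equation, Δv = v_e · ln(248,000/43,836) = 2770.0 × ln(5.657) = 2770.0 × 1.7330 ≈ 4800 m/s.

Δv ≈ 4800 m/s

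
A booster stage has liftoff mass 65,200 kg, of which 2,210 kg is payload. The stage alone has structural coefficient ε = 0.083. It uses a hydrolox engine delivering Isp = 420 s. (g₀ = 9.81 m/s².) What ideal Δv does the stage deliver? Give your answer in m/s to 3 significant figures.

Δv ≈ 8940 m/s

Stage wet mass = m₀ − payload = 65,200 − 2,210 = 62,990 kg.
Stage dry mass = ε × stage wet mass = 0.083 × 62,990 = 5,228.17 kg.
Burnout mass m_f = stage dry + payload = 5,228.17 + 2,210 = 7,438.17 kg.
v_e = Isp · g₀ = 420 × 9.81 = 4120.2 m/s.
Δv = v_e · ln(65,200/7,438.17) = 4120.2 × ln(8.766) = 4120.2 × 2.1708 ≈ 8944 m/s.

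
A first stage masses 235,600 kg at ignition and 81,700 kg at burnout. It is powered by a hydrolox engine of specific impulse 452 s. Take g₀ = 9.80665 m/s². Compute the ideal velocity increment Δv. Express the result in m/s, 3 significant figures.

v_e = Isp · g₀ = 452 × 9.80665 = 4432.6 m/s.
From the ideal rocket equation, Δv = v_e · ln(m₀/m_f) = 4432.6 × ln(2.884) = 4432.6 × 1.0591 ≈ 4694.5 m/s.

Δv ≈ 4690 m/s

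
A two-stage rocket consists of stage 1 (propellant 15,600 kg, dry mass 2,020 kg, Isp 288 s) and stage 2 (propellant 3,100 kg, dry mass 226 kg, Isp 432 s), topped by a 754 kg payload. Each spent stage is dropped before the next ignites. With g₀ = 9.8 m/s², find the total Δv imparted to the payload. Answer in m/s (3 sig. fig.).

Ignition mass of stage 1 = 15,600+2,020 + 3,100+226 + 754 = 21,700 kg.
Stage 1: m₀ = 21,700 kg, m_f = 21,700 − 15,600 = 6,100 kg; Δv = 288×9.8×ln(3.557) = 2822.4×1.2690 ≈ 3582 m/s.
Stage 2: m₀ = 4,080 kg, m_f = 4,080 − 3,100 = 980 kg; Δv = 432×9.8×ln(4.163) = 4233.6×1.4263 ≈ 6038 m/s.
Total Δv = 3582 + 6038 = 9620 m/s.

Δv ≈ 9620 m/s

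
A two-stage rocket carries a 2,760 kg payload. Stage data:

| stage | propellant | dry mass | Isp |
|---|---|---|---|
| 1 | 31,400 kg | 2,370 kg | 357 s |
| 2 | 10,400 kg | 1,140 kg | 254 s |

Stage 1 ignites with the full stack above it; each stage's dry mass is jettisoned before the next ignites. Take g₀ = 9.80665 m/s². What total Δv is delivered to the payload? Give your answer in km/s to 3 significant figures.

Δv ≈ 6.94 km/s

Ignition mass of stage 1 = 31,400+2,370 + 10,400+1,140 + 2,760 = 48,070 kg.
Stage 1: m₀ = 48,070 kg, m_f = 48,070 − 31,400 = 16,670 kg; Δv = 357×9.80665×ln(2.884) = 3501.0×1.0590 ≈ 3708 m/s.
Stage 2: m₀ = 14,300 kg, m_f = 14,300 − 10,400 = 3,900 kg; Δv = 254×9.80665×ln(3.667) = 2490.9×1.2993 ≈ 3236 m/s.
Total Δv = 3708 + 3236 = 6944 m/s.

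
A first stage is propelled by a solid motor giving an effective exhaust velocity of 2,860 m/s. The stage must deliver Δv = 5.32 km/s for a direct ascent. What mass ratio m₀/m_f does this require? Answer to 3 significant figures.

mass ratio ≈ 6.42

m₀/m_f = exp(Δv / v_e) = exp(5320 / 2860.0) = exp(1.8601) = 6.4246.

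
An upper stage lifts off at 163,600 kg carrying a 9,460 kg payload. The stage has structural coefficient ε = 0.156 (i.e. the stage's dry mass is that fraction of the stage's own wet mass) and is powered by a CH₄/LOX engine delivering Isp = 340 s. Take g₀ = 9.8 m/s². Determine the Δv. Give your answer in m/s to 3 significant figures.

Stage wet mass = m₀ − payload = 163,600 − 9,460 = 154,140 kg.
Stage dry mass = ε × stage wet mass = 0.156 × 154,140 = 24,045.8 kg.
Burnout mass m_f = stage dry + payload = 24,045.8 + 9,460 = 33,505.8 kg.
v_e = Isp · g₀ = 340 × 9.8 = 3332.0 m/s.
From the ideal rocket equation, Δv = v_e · ln(163,600/33,505.8) = 3332.0 × ln(4.883) = 3332.0 × 1.5857 ≈ 5284 m/s.

Δv ≈ 5280 m/s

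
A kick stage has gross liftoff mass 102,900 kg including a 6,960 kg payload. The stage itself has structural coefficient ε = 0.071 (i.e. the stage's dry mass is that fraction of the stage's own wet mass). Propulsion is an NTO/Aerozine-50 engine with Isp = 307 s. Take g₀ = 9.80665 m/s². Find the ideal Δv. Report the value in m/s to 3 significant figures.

Δv ≈ 6050 m/s

Stage wet mass = m₀ − payload = 102,900 − 6,960 = 95,940 kg.
Stage dry mass = ε × stage wet mass = 0.071 × 95,940 = 6,811.74 kg.
Burnout mass m_f = stage dry + payload = 6,811.74 + 6,960 = 13,771.74 kg.
v_e = Isp · g₀ = 307 × 9.80665 = 3010.6 m/s.
By the Tsiolkovsky rocket equation, Δv = v_e · ln(102,900/13,771.74) = 3010.6 × ln(7.472) = 3010.6 × 2.0111 ≈ 6055 m/s.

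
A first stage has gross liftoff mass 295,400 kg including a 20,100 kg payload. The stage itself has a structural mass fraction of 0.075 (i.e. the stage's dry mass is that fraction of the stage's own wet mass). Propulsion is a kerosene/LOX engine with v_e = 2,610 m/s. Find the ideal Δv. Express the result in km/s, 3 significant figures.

Stage wet mass = m₀ − payload = 295,400 − 20,100 = 275,300 kg.
Stage dry mass = ε × stage wet mass = 0.075 × 275,300 = 20,647.5 kg.
Burnout mass m_f = stage dry + payload = 20,647.5 + 20,100 = 40,747.5 kg.
By the Tsiolkovsky rocket equation, Δv = v_e · ln(295,400/40,747.5) = 2610.0 × ln(7.25) = 2610.0 × 1.9809 ≈ 5170 m/s.

Δv ≈ 5.17 km/s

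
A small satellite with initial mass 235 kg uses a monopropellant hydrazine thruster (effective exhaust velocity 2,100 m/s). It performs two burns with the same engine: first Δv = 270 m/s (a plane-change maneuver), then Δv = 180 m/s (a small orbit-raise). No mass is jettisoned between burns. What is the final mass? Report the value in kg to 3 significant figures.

After the first burn: m = 235 × exp(−270/2100.0) = 235 × 0.87935 = 206.647 kg.
After the second burn: m = 206.647 × exp(−180/2100.0) = 206.647 × 0.91786 = 189.673 kg.

final mass ≈ 190 kg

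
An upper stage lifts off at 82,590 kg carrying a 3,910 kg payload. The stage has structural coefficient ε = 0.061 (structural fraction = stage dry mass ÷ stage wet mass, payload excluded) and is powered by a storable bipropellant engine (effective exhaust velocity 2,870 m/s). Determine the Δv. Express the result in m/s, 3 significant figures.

Stage wet mass = m₀ − payload = 82,590 − 3,910 = 78,680 kg.
Stage dry mass = ε × stage wet mass = 0.061 × 78,680 = 4,799.48 kg.
Burnout mass m_f = stage dry + payload = 4,799.48 + 3,910 = 8,709.48 kg.
Rocket equation: Δv = v_e · ln(82,590/8,709.48) = 2870.0 × ln(9.483) = 2870.0 × 2.2495 ≈ 6456 m/s.

Δv ≈ 6460 m/s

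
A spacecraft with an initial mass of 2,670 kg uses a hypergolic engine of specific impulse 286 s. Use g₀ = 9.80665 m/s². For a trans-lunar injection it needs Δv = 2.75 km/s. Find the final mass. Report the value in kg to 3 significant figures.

final mass ≈ 1000 kg

v_e = Isp · g₀ = 286 × 9.80665 = 2804.7 m/s.
m₀/m_f = exp(Δv / v_e) = exp(2750 / 2804.7) = exp(0.9805) = 2.6658.
m_f = m₀ / 2.6658 = 2,670 / 2.6658 = 1,001.58 kg.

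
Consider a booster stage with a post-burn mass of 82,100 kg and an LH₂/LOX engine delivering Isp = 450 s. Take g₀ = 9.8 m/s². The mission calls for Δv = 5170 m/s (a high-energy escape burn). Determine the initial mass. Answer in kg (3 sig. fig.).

v_e = Isp · g₀ = 450 × 9.8 = 4410.0 m/s.
By the Tsiolkovsky rocket equation, m₀/m_f = exp(Δv / v_e) = exp(5170 / 4410.0) = exp(1.1723) = 3.2295.
m₀ = m_f × 3.2295 = 82,100 × 3.2295 = 265,142 kg.

initial mass ≈ 265000 kg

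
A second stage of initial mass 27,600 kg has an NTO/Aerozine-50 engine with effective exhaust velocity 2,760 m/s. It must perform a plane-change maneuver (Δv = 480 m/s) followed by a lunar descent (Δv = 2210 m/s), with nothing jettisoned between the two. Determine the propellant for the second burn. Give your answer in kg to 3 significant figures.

After the first burn: m = 27600 × exp(−480/2760.0) = 27600 × 0.84037 = 23,194.2 kg.
After the second burn: m = 23,194.2 × exp(−2210/2760.0) = 23,194.2 × 0.44900 = 10,414.2 kg.
Second-burn propellant = 23,194.2 − 10,414.2 = 12,780 kg.

propellant for the second burn ≈ 12800 kg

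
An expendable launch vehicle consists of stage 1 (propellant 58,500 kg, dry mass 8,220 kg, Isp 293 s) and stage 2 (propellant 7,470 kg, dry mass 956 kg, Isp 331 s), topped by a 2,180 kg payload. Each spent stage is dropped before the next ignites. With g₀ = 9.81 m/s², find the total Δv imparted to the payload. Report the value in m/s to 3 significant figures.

Δv ≈ 8020 m/s

Ignition mass of stage 1 = 58,500+8,220 + 7,470+956 + 2,180 = 77,326 kg.
Stage 1: m₀ = 77,326 kg, m_f = 77,326 − 58,500 = 18,826 kg; Δv = 293×9.81×ln(4.107) = 2874.3×1.4128 ≈ 4061 m/s.
Stage 2: m₀ = 10,606 kg, m_f = 10,606 − 7,470 = 3,136 kg; Δv = 331×9.81×ln(3.382) = 3247.1×1.2185 ≈ 3957 m/s.
Total Δv = 4061 + 3957 = 8018 m/s.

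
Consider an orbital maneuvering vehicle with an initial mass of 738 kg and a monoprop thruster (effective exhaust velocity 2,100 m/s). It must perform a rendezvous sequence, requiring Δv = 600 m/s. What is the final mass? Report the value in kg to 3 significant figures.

final mass ≈ 555 kg

By the Tsiolkovsky rocket equation, m₀/m_f = exp(Δv / v_e) = exp(600 / 2100.0) = exp(0.2857) = 1.3307.
m_f = m₀ / 1.3307 = 738 / 1.3307 = 554.595 kg.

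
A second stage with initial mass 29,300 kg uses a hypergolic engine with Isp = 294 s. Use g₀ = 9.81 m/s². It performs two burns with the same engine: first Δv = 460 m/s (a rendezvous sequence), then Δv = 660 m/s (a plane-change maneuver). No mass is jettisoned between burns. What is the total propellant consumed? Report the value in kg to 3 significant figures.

v_e = Isp · g₀ = 294 × 9.81 = 2884.1 m/s.
After the first burn: m = 29300 × exp(−460/2884.1) = 29300 × 0.85258 = 24,980.6 kg.
After the second burn: m = 24,980.6 × exp(−660/2884.1) = 24,980.6 × 0.79546 = 19,871.1 kg.
Total propellant = m₀ − m_final = 29300 − 19,871.1 = 9,428.9 kg.

total propellant consumed ≈ 9430 kg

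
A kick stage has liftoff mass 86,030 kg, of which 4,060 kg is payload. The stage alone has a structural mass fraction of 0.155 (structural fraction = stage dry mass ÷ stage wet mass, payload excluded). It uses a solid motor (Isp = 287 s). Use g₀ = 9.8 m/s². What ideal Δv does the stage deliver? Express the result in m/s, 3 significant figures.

Stage wet mass = m₀ − payload = 86,030 − 4,060 = 81,970 kg.
Stage dry mass = ε × stage wet mass = 0.155 × 81,970 = 12,705.4 kg.
Burnout mass m_f = stage dry + payload = 12,705.4 + 4,060 = 16,765.4 kg.
v_e = Isp · g₀ = 287 × 9.8 = 2812.6 m/s.
Δv = v_e · ln(86,030/16,765.4) = 2812.6 × ln(5.131) = 2812.6 × 1.6354 ≈ 4600 m/s.

Δv ≈ 4600 m/s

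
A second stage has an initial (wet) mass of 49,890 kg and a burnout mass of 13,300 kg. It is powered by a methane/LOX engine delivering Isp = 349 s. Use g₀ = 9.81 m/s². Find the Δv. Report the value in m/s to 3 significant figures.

v_e = Isp · g₀ = 349 × 9.81 = 3423.7 m/s.
By the Tsiolkovsky rocket equation, Δv = v_e · ln(m₀/m_f) = 3423.7 × ln(3.751) = 3423.7 × 1.3221 ≈ 4526.3 m/s.

Δv ≈ 4530 m/s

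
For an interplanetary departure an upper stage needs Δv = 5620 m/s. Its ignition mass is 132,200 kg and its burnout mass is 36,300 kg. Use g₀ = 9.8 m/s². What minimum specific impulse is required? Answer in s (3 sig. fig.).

Isp ≈ 444 s

ln(m₀/m_f) = ln(132200/36300) = ln(3.642) = 1.2925.
Using Δv = v_e ln(m₀/m_f): v_e = Δv / ln(m₀/m_f) = 5620 / 1.2925 = 4348.2 m/s.
Isp = v_e / g₀ = 4348.2 / 9.8 = 443.7 s.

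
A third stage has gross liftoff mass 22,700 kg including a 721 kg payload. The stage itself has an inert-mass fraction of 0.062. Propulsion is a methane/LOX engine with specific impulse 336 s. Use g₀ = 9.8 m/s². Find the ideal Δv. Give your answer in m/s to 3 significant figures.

Δv ≈ 7860 m/s

Stage wet mass = m₀ − payload = 22,700 − 721 = 21,979 kg.
Stage dry mass = ε × stage wet mass = 0.062 × 21,979 = 1,362.7 kg.
Burnout mass m_f = stage dry + payload = 1,362.7 + 721 = 2,083.7 kg.
v_e = Isp · g₀ = 336 × 9.8 = 3292.8 m/s.
Using Δv = v_e ln(m₀/m_f): Δv = v_e · ln(22,700/2,083.7) = 3292.8 × ln(10.89) = 3292.8 × 2.3882 ≈ 7864 m/s.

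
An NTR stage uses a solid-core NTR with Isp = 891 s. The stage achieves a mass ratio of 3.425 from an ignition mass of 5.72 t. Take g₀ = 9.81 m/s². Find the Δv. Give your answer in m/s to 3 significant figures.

v_e = Isp · g₀ = 891 × 9.81 = 8740.7 m/s.
By the Tsiolkovsky rocket equation, Δv = v_e · ln(3.425) = 8740.7 × 1.2311 ≈ 10760.7 m/s.

Δv ≈ 10800 m/s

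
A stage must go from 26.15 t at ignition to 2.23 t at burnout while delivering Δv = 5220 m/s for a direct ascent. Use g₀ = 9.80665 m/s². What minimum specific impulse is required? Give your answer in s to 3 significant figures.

Isp ≈ 216 s

ln(m₀/m_f) = ln(26150/2230) = ln(11.73) = 2.4618.
v_e = Δv / ln(m₀/m_f) = 5220 / 2.4618 = 2120.4 m/s.
Isp = v_e / g₀ = 2120.4 / 9.80665 = 216.2 s.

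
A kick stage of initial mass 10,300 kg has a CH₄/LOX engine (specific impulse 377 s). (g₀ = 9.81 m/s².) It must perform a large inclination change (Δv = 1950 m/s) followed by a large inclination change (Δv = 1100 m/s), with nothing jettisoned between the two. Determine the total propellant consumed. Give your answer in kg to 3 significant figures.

v_e = Isp · g₀ = 377 × 9.81 = 3698.4 m/s.
After the first burn: m = 10300 × exp(−1950/3698.4) = 10300 × 0.59022 = 6,079.27 kg.
After the second burn: m = 6,079.27 × exp(−1100/3698.4) = 6,079.27 × 0.74273 = 4,515.26 kg.
Total propellant = m₀ − m_final = 10300 − 4,515.26 = 5,784.74 kg.

total propellant consumed ≈ 5780 kg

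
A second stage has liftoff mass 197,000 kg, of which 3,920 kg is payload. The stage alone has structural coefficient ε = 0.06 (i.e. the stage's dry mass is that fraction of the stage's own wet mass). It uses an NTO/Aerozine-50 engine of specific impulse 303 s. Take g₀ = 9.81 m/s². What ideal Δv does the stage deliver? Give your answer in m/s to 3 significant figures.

Δv ≈ 7560 m/s

Stage wet mass = m₀ − payload = 197,000 − 3,920 = 193,080 kg.
Stage dry mass = ε × stage wet mass = 0.06 × 193,080 = 11,584.8 kg.
Burnout mass m_f = stage dry + payload = 11,584.8 + 3,920 = 15,504.8 kg.
v_e = Isp · g₀ = 303 × 9.81 = 2972.4 m/s.
Rocket equation: Δv = v_e · ln(197,000/15,504.8) = 2972.4 × ln(12.71) = 2972.4 × 2.5421 ≈ 7556 m/s.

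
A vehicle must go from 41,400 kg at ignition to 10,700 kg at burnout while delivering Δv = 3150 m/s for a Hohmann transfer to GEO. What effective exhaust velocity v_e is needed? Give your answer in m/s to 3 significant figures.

ln(m₀/m_f) = ln(41400/10700) = ln(3.869) = 1.3530.
v_e = Δv / ln(m₀/m_f) = 3150 / 1.3530 = 2328.1 m/s.

v_e ≈ 2330 m/s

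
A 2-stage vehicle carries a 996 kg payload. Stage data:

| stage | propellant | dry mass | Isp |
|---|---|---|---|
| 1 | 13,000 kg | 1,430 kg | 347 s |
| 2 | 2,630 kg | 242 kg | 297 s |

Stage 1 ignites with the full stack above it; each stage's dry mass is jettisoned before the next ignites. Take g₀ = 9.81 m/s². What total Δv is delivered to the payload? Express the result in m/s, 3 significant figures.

Δv ≈ 7540 m/s

Ignition mass of stage 1 = 13,000+1,430 + 2,630+242 + 996 = 18,298 kg.
Stage 1: m₀ = 18,298 kg, m_f = 18,298 − 13,000 = 5,298 kg; Δv = 347×9.81×ln(3.454) = 3404.1×1.2395 ≈ 4219 m/s.
Stage 2: m₀ = 3,868 kg, m_f = 3,868 − 2,630 = 1,238 kg; Δv = 297×9.81×ln(3.124) = 2913.6×1.1392 ≈ 3319 m/s.
Total Δv = 4219 + 3319 = 7538 m/s.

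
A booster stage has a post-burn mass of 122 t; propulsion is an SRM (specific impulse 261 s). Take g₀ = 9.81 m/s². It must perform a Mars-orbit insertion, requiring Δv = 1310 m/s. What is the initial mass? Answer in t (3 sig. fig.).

v_e = Isp · g₀ = 261 × 9.81 = 2560.4 m/s.
From the ideal rocket equation, m₀/m_f = exp(Δv / v_e) = exp(1310 / 2560.4) = exp(0.5116) = 1.6680.
m₀ = m_f × 1.6680 = 122 × 1.6680 = 203.496 t.

initial mass ≈ 203 t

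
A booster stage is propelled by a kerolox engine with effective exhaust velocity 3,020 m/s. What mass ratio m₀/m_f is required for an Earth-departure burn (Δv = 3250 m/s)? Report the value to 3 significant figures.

From the ideal rocket equation, m₀/m_f = exp(Δv / v_e) = exp(3250 / 3020.0) = exp(1.0762) = 2.9334.

mass ratio ≈ 2.93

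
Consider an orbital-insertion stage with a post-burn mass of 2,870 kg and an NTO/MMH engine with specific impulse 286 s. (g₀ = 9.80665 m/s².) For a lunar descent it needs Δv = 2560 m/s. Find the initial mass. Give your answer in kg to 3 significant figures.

v_e = Isp · g₀ = 286 × 9.80665 = 2804.7 m/s.
m₀/m_f = exp(Δv / v_e) = exp(2560 / 2804.7) = exp(0.9128) = 2.4912.
m₀ = m_f × 2.4912 = 2,870 × 2.4912 = 7,149.74 kg.

initial mass ≈ 7150 kg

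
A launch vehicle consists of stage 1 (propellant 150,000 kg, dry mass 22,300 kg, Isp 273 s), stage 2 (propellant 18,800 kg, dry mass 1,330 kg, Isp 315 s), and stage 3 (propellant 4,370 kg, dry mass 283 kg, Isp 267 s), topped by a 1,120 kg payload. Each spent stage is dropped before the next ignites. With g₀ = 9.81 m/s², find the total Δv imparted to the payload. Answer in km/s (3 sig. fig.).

Ignition mass of stage 1 = 150,000+22,300 + 18,800+1,330 + 4,370+283 + 1,120 = 198,203 kg.
Stage 1: m₀ = 198,203 kg, m_f = 198,203 − 150,000 = 48,203 kg; Δv = 273×9.81×ln(4.112) = 2678.1×1.4139 ≈ 3787 m/s.
Stage 2: m₀ = 25,903 kg, m_f = 25,903 − 18,800 = 7,103 kg; Δv = 315×9.81×ln(3.647) = 3090.2×1.2938 ≈ 3998 m/s.
Stage 3: m₀ = 5,773 kg, m_f = 5,773 − 4,370 = 1,403 kg; Δv = 267×9.81×ln(4.115) = 2619.3×1.4146 ≈ 3705 m/s.
Total Δv = 3787 + 3998 + 3705 = 11490 m/s.

Δv ≈ 11.5 km/s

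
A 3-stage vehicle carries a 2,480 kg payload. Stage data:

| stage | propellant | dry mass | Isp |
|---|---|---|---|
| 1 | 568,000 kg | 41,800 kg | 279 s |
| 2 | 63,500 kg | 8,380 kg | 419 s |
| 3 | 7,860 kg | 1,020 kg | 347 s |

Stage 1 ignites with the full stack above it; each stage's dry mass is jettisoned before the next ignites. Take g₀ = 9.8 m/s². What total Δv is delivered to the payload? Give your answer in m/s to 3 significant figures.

Ignition mass of stage 1 = 568,000+41,800 + 63,500+8,380 + 7,860+1,020 + 2,480 = 693,040 kg.
Stage 1: m₀ = 693,040 kg, m_f = 693,040 − 568,000 = 125,040 kg; Δv = 279×9.8×ln(5.543) = 2734.2×1.7125 ≈ 4682 m/s.
Stage 2: m₀ = 83,240 kg, m_f = 83,240 − 63,500 = 19,740 kg; Δv = 419×9.8×ln(4.217) = 4106.2×1.4391 ≈ 5909 m/s.
Stage 3: m₀ = 11,360 kg, m_f = 11,360 − 7,860 = 3,500 kg; Δv = 347×9.8×ln(3.246) = 3400.6×1.1773 ≈ 4004 m/s.
Total Δv = 4682 + 5909 + 4004 = 14595 m/s.

Δv ≈ 14600 m/s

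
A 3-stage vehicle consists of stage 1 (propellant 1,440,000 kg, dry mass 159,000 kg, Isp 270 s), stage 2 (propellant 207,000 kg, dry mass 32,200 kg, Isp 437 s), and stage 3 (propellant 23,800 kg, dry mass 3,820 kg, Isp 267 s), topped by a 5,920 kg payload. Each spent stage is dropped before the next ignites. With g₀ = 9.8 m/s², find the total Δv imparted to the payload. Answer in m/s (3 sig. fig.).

Ignition mass of stage 1 = 1,440,000+159,000 + 207,000+32,200 + 23,800+3,820 + 5,920 = 1,871,740 kg.
Stage 1: m₀ = 1,871,740 kg, m_f = 1,871,740 − 1,440,000 = 431,740 kg; Δv = 270×9.8×ln(4.335) = 2646.0×1.4668 ≈ 3881 m/s.
Stage 2: m₀ = 272,740 kg, m_f = 272,740 − 207,000 = 65,740 kg; Δv = 437×9.8×ln(4.149) = 4282.6×1.4228 ≈ 6093 m/s.
Stage 3: m₀ = 33,540 kg, m_f = 33,540 − 23,800 = 9,740 kg; Δv = 267×9.8×ln(3.444) = 2616.6×1.2365 ≈ 3235 m/s.
Total Δv = 3881 + 6093 + 3235 = 13209 m/s.

Δv ≈ 13200 m/s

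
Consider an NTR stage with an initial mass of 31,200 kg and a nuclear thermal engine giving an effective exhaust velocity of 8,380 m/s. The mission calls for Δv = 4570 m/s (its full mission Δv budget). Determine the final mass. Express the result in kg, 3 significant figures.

m₀/m_f = exp(Δv / v_e) = exp(4570 / 8380.0) = exp(0.5453) = 1.7252.
m_f = m₀ / 1.7252 = 31,200 / 1.7252 = 18,084.9 kg.

final mass ≈ 18100 kg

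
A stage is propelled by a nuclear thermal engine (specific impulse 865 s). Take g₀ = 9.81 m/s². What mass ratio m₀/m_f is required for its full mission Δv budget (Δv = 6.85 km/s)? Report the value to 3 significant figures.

v_e = Isp · g₀ = 865 × 9.81 = 8485.6 m/s.
m₀/m_f = exp(Δv / v_e) = exp(6850 / 8485.6) = exp(0.8072) = 2.2417.

mass ratio ≈ 2.24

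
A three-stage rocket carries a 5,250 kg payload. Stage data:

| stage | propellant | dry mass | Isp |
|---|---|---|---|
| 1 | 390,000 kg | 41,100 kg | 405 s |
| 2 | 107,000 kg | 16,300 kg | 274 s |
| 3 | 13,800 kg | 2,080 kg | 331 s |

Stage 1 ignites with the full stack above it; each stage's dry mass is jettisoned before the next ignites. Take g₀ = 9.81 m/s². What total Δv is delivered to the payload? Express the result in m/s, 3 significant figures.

Δv ≈ 11600 m/s

Ignition mass of stage 1 = 390,000+41,100 + 107,000+16,300 + 13,800+2,080 + 5,250 = 575,530 kg.
Stage 1: m₀ = 575,530 kg, m_f = 575,530 − 390,000 = 185,530 kg; Δv = 405×9.81×ln(3.102) = 3973.1×1.1321 ≈ 4498 m/s.
Stage 2: m₀ = 144,430 kg, m_f = 144,430 − 107,000 = 37,430 kg; Δv = 274×9.81×ln(3.859) = 2687.9×1.3503 ≈ 3630 m/s.
Stage 3: m₀ = 21,130 kg, m_f = 21,130 − 13,800 = 7,330 kg; Δv = 331×9.81×ln(2.883) = 3247.1×1.0587 ≈ 3438 m/s.
Total Δv = 4498 + 3630 + 3438 = 11566 m/s.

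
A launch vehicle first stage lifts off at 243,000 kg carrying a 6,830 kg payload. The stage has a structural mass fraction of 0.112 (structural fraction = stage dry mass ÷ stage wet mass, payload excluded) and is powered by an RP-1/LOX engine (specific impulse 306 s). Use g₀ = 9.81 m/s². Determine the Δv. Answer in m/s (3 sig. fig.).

Stage wet mass = m₀ − payload = 243,000 − 6,830 = 236,170 kg.
Stage dry mass = ε × stage wet mass = 0.112 × 236,170 = 26,451 kg.
Burnout mass m_f = stage dry + payload = 26,451 + 6,830 = 33,281 kg.
v_e = Isp · g₀ = 306 × 9.81 = 3001.9 m/s.
Δv = v_e · ln(243,000/33,281) = 3001.9 × ln(7.301) = 3001.9 × 1.9881 ≈ 5968 m/s.

Δv ≈ 5970 m/s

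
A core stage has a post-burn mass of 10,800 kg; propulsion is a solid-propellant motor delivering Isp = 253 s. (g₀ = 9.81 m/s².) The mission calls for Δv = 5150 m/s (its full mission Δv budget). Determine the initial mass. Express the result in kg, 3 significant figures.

v_e = Isp · g₀ = 253 × 9.81 = 2481.9 m/s.
From the ideal rocket equation, m₀/m_f = exp(Δv / v_e) = exp(5150 / 2481.9) = exp(2.0750) = 7.9645.
m₀ = m_f × 7.9645 = 10,800 × 7.9645 = 86,016.6 kg.

initial mass ≈ 86000 kg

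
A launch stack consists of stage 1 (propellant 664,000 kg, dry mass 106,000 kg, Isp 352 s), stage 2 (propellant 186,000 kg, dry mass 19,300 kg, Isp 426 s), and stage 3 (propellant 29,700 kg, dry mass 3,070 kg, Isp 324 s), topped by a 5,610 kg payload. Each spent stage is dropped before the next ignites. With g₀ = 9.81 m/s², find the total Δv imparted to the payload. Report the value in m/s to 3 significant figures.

Δv ≈ 14400 m/s

Ignition mass of stage 1 = 664,000+106,000 + 186,000+19,300 + 29,700+3,070 + 5,610 = 1,013,680 kg.
Stage 1: m₀ = 1,013,680 kg, m_f = 1,013,680 − 664,000 = 349,680 kg; Δv = 352×9.81×ln(2.899) = 3453.1×1.0643 ≈ 3675 m/s.
Stage 2: m₀ = 243,680 kg, m_f = 243,680 − 186,000 = 57,680 kg; Δv = 426×9.81×ln(4.225) = 4179.1×1.4409 ≈ 6022 m/s.
Stage 3: m₀ = 38,380 kg, m_f = 38,380 − 29,700 = 8,680 kg; Δv = 324×9.81×ln(4.422) = 3178.4×1.4865 ≈ 4725 m/s.
Total Δv = 3675 + 6022 + 4725 = 14422 m/s.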